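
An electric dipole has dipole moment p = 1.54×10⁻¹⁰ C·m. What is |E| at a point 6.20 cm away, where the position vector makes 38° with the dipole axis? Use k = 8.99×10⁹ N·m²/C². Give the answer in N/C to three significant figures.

E ≈ 9830 N/C

At angle θ the dipole field magnitude is E = (kp/r³)·√(1 + 3cos²θ).
kp/r³ = (8.99×10⁹)(1.54×10⁻¹⁰) / (0.0620)³ = 5809 N/C.
√(1 + 3cos²38°) = √(1 + 3·0.6210) = √2.8629 ≈ 1.6920.
E ≈ 5809 × 1.692 = 9829 N/C.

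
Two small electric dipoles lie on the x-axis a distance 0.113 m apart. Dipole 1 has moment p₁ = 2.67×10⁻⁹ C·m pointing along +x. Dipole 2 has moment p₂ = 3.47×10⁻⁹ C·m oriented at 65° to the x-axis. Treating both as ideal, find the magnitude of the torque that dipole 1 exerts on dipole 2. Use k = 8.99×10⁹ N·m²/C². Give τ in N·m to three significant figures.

τ ≈ 1.05×10⁻⁴ N·m

The second dipole sits on the axis of the first, so the field there is axial: E₁ = 2kp₁/r³ along +x.
E₁ = 2(8.99×10⁹)(2.67×10⁻⁹)/(0.113)³ = 3.327×10⁴ N/C.
Torque on the second dipole: τ = p₂ E₁ sinθ.
τ = (3.47×10⁻⁹)(3.327×10⁴)·sin65° = 1.046×10⁻⁴ N·m.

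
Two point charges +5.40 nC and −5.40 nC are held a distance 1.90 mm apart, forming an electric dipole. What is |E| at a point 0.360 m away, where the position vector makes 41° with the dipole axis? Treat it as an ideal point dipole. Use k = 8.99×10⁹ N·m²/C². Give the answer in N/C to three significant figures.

Dipole moment p = qd = (5.40×10⁻⁹ C)(0.00190 m) = 1.026×10⁻¹¹ C·m.
At angle θ the dipole field magnitude is E = (kp/r³)·√(1 + 3cos²θ).
kp/r³ = (8.99×10⁹)(1.026×10⁻¹¹) / (0.360)³ = 1.977 N/C.
√(1 + 3cos²41°) = √(1 + 3·0.5696) = √2.7088 ≈ 1.6458.
E ≈ 1.977 × 1.646 = 3.254 N/C.

E ≈ 3.25 N/C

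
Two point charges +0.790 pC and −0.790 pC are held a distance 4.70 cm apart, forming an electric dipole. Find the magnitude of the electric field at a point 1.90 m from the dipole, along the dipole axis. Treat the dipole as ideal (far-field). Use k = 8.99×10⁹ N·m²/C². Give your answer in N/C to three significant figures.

Dipole moment p = qd = (7.90×10⁻¹³ C)(0.0470 m) = 3.713×10⁻¹⁴ C·m.
On the dipole axis E = 2kp/r³.
E = 2·(8.99×10⁹)(3.713×10⁻¹⁴) / (1.90)³ = 9.733×10⁻⁵ N/C.

E ≈ 9.73×10⁻⁵ N/C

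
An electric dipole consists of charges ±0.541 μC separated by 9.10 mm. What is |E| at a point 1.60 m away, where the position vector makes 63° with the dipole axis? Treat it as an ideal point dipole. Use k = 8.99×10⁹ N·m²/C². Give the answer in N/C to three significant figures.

Dipole moment p = qd = (5.41×10⁻⁷ C)(0.00910 m) = 4.923×10⁻⁹ C·m.
At angle θ the dipole field magnitude is E = (kp/r³)·√(1 + 3cos²θ).
kp/r³ = (8.99×10⁹)(4.923×10⁻⁹) / (1.60)³ = 10.81 N/C.
√(1 + 3cos²63°) = √(1 + 3·0.2061) = √1.6183 ≈ 1.2721.
E ≈ 10.81 × 1.272 = 13.75 N/C.

E ≈ 13.7 N/C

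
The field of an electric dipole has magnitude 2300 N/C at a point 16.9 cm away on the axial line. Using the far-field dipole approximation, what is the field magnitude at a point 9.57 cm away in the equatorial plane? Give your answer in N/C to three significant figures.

Dipole fields scale as 1/r³ in the far field.
The axial field is twice the equatorial field at the same r, so the geometry factor is 1/2.
E₂ = E₁ · (1/2) · (r₁/r₂)³ = 2300 · 0.5 · (16.9/9.57)³.
(r₁/r₂)³ = (1.766)³ = 5.507.
E₂ ≈ 6333 N/C.

E ≈ 6330 N/C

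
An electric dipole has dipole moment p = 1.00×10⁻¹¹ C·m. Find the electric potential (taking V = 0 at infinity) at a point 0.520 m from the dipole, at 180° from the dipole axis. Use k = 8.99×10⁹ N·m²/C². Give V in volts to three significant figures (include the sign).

The dipole potential is V = kp cosθ / r².
V = (8.99×10⁹)(1.00×10⁻¹¹)·cos180° / (0.520)² = -0.3325 V.

V ≈ -0.332 V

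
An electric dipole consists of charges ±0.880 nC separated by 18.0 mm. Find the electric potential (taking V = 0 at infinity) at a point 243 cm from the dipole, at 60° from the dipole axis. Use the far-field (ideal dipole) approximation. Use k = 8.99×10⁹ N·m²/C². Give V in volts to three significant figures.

V ≈ 0.0121 V

Dipole moment p = qd = (8.80×10⁻¹⁰ C)(0.0180 m) = 1.584×10⁻¹¹ C·m.
The dipole potential is V = kp cosθ / r².
V = (8.99×10⁹)(1.584×10⁻¹¹)·cos60° / (2.43)² = 0.01206 V.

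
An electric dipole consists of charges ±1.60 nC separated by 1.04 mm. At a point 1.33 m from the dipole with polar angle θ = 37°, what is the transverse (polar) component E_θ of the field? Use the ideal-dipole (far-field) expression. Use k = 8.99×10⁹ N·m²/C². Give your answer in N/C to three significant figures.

Dipole moment p = qd = (1.60×10⁻⁹ C)(0.00104 m) = 1.664×10⁻¹² C·m.
For a dipole, E_θ = (kp sinθ)/r³.
kp/r³ = (8.99×10⁹)(1.664×10⁻¹²)/(1.33)³ = 0.006359 N/C.
E_θ = 0.006359·sin37° = 0.003827 N/C.

E_θ ≈ 0.00383 N/C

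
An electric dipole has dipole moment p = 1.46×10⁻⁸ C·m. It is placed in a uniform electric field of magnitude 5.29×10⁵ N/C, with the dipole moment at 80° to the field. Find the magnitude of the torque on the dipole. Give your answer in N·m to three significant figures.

Torque on an electric dipole: τ = pE sinθ.
τ = (1.46×10⁻⁸)(5.29×10⁵)·sin80° = 0.007606 N·m.

τ ≈ 0.00761 N·m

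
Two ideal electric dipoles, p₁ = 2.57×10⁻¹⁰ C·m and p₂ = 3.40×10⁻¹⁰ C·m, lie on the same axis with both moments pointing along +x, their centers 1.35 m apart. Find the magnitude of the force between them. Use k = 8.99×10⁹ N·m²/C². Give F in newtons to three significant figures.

F ≈ 1.42×10⁻⁹ N

On-axis field of dipole 1 at distance r: E = 2kp₁/r³. Force on dipole 2 is F = p₂·dE/dr (gradient along axis).
dE/dr = −6kp₁/r⁴, so |F| = 6kp₁p₂/r⁴ (attractive for aligned moments).
F = 6(8.99×10⁹)(2.57×10⁻¹⁰)(3.40×10⁻¹⁰)/(1.35)⁴ = 1.419×10⁻⁹ N.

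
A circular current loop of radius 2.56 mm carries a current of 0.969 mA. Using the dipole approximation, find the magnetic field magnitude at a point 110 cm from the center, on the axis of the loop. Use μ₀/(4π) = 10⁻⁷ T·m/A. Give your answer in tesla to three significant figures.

B ≈ 3.00×10⁻¹⁵ T

Magnetic moment m = IA = Iπa² = (9.69×10⁻⁴)·π·(0.00256)² = 1.995×10⁻⁸ A·m².
On axis B = (μ₀/4π)·2m/r³.
B = 2·(10⁻⁷)·(1.995×10⁻⁸) / (1.10)³ = 2.998×10⁻¹⁵ T.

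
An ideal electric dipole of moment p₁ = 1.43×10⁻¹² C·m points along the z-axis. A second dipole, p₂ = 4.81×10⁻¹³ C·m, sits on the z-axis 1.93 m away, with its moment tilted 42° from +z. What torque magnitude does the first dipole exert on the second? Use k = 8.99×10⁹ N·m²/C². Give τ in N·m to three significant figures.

The second dipole sits on the axis of the first, so the field there is axial: E₁ = 2kp₁/r³ along +z.
E₁ = 2(8.99×10⁹)(1.43×10⁻¹²)/(1.93)³ = 0.003576 N/C.
Torque on the second dipole: τ = p₂ E₁ sinθ.
τ = (4.81×10⁻¹³)(0.003576)·sin42° = 1.151×10⁻¹⁵ N·m.

τ ≈ 1.15×10⁻¹⁵ N·m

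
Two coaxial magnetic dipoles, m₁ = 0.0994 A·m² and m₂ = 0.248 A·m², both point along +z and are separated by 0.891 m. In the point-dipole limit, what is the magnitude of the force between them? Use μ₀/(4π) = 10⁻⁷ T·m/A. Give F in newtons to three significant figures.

On-axis B of dipole 1: B = (μ₀/4π)·2m₁/r³. Force on dipole 2: F = m₂·dB/dr.
dB/dr = −(μ₀/4π)·6m₁/r⁴, so |F| = (μ₀/4π)·6m₁m₂/r⁴.
F = 6(10⁻⁷)(0.0994)(0.248)/(0.891)⁴ = 2.347×10⁻⁸ N.

F ≈ 2.35×10⁻⁸ N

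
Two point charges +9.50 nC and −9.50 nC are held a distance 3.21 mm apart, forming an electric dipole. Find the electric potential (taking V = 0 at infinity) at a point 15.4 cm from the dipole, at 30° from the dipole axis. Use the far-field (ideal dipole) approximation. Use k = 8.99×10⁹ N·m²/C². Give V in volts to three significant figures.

Dipole moment p = qd = (9.50×10⁻⁹ C)(0.00321 m) = 3.05×10⁻¹¹ C·m.
The dipole potential is V = kp cosθ / r².
V = (8.99×10⁹)(3.05×10⁻¹¹)·cos30° / (0.154)² = 10.01 V.

V ≈ 10.0 V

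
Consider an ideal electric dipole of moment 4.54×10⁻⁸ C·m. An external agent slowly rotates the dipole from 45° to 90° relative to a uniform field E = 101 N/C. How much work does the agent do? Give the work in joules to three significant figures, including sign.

W_ext = ΔU = U(θ₂) − U(θ₁) = −pE cosθ₂ − (−pE cosθ₁) = pE(cosθ₁ − cosθ₂).
W = (4.54×10⁻⁸)(101)·(cos45° − cos90°) = (4.585×10⁻⁶)·(+0.7071) = 3.242×10⁻⁶ J.

W ≈ 3.24×10⁻⁶ J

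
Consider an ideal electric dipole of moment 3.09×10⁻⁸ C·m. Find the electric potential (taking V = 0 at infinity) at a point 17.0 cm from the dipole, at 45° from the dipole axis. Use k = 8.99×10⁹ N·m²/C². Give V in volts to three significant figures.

V ≈ 6800 V

The dipole potential is V = kp cosθ / r².
V = (8.99×10⁹)(3.09×10⁻⁸)·cos45° / (0.170)² = 6797 V.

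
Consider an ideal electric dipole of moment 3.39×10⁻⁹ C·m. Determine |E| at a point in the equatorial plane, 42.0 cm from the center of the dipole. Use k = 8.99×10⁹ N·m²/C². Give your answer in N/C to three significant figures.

E ≈ 411 N/C

In the equatorial plane E = kp/r³.
E = (8.99×10⁹)(3.39×10⁻⁹) / (0.420)³ = 411.4 N/C.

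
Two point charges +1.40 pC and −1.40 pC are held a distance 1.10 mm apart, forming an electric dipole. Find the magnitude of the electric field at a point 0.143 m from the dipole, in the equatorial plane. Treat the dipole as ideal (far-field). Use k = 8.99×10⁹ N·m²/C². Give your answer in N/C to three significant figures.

Dipole moment p = qd = (1.40×10⁻¹² C)(0.00110 m) = 1.54×10⁻¹⁵ C·m.
In the equatorial plane E = kp/r³.
E = (8.99×10⁹)(1.54×10⁻¹⁵) / (0.143)³ = 0.004734 N/C.

E ≈ 0.00473 N/C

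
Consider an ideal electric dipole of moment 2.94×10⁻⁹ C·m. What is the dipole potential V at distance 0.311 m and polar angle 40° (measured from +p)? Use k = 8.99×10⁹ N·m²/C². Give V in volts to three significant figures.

V ≈ 209 V

The dipole potential is V = kp cosθ / r².
V = (8.99×10⁹)(2.94×10⁻⁹)·cos40° / (0.311)² = 209.3 V.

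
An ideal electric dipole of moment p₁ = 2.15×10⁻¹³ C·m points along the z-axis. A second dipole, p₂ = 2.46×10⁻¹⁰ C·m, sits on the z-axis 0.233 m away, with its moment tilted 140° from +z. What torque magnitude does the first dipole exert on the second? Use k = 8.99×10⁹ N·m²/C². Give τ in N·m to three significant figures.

The second dipole sits on the axis of the first, so the field there is axial: E₁ = 2kp₁/r³ along +z.
E₁ = 2(8.99×10⁹)(2.15×10⁻¹³)/(0.233)³ = 0.3056 N/C.
Torque on the second dipole: τ = p₂ E₁ sinθ.
τ = (2.46×10⁻¹⁰)(0.3056)·sin140° = 4.832×10⁻¹¹ N·m.

τ ≈ 4.83×10⁻¹¹ N·m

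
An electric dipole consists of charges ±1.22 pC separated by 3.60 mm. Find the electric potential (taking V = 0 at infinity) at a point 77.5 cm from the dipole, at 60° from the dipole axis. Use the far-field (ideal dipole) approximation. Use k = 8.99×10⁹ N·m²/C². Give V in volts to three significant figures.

V ≈ 3.29×10⁻⁵ V

Dipole moment p = qd = (1.22×10⁻¹² C)(0.00360 m) = 4.392×10⁻¹⁵ C·m.
The dipole potential is V = kp cosθ / r².
V = (8.99×10⁹)(4.392×10⁻¹⁵)·cos60° / (0.775)² = 3.287×10⁻⁵ V.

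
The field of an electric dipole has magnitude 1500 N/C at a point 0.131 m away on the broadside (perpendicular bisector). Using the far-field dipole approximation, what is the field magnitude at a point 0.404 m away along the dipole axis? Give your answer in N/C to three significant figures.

Dipole fields scale as 1/r³ in the far field.
The axial field is twice the equatorial field at the same r, so the geometry factor is 2/1.
E₂ = E₁ · (2/1) · (r₁/r₂)³ = 1500 · 2 · (0.131/0.404)³.
(r₁/r₂)³ = (0.3243)³ = 0.03409.
E₂ ≈ 102.3 N/C.

E ≈ 102 N/C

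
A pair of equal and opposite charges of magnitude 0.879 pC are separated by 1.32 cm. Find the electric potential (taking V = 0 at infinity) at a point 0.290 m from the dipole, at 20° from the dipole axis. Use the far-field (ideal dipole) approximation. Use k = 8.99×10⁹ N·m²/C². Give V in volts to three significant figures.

V ≈ 0.00117 V

Dipole moment p = qd = (8.79×10⁻¹³ C)(0.0132 m) = 1.16×10⁻¹⁴ C·m.
The dipole potential is V = kp cosθ / r².
V = (8.99×10⁹)(1.16×10⁻¹⁴)·cos20° / (0.290)² = 0.001165 V.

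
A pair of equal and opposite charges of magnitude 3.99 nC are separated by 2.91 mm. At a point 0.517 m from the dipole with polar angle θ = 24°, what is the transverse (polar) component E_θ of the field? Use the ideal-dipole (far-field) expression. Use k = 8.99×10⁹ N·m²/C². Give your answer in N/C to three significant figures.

E_θ ≈ 0.307 N/C

Dipole moment p = qd = (3.99×10⁻⁹ C)(0.00291 m) = 1.161×10⁻¹¹ C·m.
For a dipole, E_θ = (kp sinθ)/r³.
kp/r³ = (8.99×10⁹)(1.161×10⁻¹¹)/(0.517)³ = 0.7553 N/C.
E_θ = 0.7553·sin24° = 0.3072 N/C.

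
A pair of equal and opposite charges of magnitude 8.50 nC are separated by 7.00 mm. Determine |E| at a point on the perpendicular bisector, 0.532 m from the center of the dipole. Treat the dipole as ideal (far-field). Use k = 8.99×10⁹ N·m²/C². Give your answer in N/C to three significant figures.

Dipole moment p = qd = (8.50×10⁻⁹ C)(0.00700 m) = 5.95×10⁻¹¹ C·m.
On the perpendicular bisector E = kp/r³ (half the axial value at the same distance).
E = (8.99×10⁹)(5.95×10⁻¹¹) / (0.532)³ = 3.553 N/C.

E ≈ 3.55 N/C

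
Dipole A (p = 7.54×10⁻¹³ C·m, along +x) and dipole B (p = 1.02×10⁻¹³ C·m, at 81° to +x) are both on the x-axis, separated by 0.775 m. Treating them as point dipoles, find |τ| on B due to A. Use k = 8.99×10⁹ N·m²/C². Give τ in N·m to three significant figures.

τ ≈ 2.93×10⁻¹⁵ N·m

The second dipole sits on the axis of the first, so the field there is axial: E₁ = 2kp₁/r³ along +x.
E₁ = 2(8.99×10⁹)(7.54×10⁻¹³)/(0.775)³ = 0.02912 N/C.
Torque on the second dipole: τ = p₂ E₁ sinθ.
τ = (1.02×10⁻¹³)(0.02912)·sin81° = 2.934×10⁻¹⁵ N·m.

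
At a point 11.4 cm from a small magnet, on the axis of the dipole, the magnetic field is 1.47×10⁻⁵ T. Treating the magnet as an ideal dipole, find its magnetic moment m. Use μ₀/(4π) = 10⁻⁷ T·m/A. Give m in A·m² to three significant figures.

On axis B = (μ₀/4π)·2m/r³, so m = Br³·4π/(μ₀·2).
m = (1.47×10⁻⁵)·(0.114)³ / (2·10⁻⁷) = 0.1089 A·m².

m ≈ 0.109 A·m²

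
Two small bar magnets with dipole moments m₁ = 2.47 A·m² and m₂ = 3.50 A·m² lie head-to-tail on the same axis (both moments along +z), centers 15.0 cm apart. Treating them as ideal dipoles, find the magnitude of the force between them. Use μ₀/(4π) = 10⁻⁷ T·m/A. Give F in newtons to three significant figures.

F ≈ 0.0102 N

On-axis B of dipole 1: B = (μ₀/4π)·2m₁/r³. Force on dipole 2: F = m₂·dB/dr.
dB/dr = −(μ₀/4π)·6m₁/r⁴, so |F| = (μ₀/4π)·6m₁m₂/r⁴.
F = 6(10⁻⁷)(2.47)(3.50)/(0.150)⁴ = 0.01025 N.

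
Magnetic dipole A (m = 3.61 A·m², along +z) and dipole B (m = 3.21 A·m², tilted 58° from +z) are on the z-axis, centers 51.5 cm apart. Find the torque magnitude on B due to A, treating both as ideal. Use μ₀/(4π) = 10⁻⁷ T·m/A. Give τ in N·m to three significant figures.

Dipole B is on the axis of dipole A, so B₁ there is axial: B₁ = (μ₀/4π)·2m₁/r³ along +z.
B₁ = 2(10⁻⁷)(3.61)/(0.515)³ = 5.286×10⁻⁶ T.
τ = m₂ B₁ sinθ.
τ = (3.21)(5.286×10⁻⁶)·sin58° = 1.439×10⁻⁵ N·m.

τ ≈ 1.44×10⁻⁵ N·m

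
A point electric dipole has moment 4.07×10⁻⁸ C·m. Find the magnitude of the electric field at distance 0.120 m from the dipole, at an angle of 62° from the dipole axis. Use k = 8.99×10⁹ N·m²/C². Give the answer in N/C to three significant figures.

At angle θ the dipole field magnitude is E = (kp/r³)·√(1 + 3cos²θ).
kp/r³ = (8.99×10⁹)(4.07×10⁻⁸) / (0.120)³ = 2.117×10⁵ N/C.
√(1 + 3cos²62°) = √(1 + 3·0.2204) = √1.6612 ≈ 1.2889.
E ≈ 2.117×10⁵ × 1.289 = 2.729×10⁵ N/C.

E ≈ 2.73×10⁵ N/C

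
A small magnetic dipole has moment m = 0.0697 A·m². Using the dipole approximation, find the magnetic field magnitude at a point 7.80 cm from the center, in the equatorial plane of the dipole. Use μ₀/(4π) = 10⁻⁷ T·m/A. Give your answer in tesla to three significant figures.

B ≈ 1.47×10⁻⁵ T

In the equatorial plane B = (μ₀/4π)·m/r³ (half the axial value).
B = (10⁻⁷)·(0.0697) / (0.0780)³ = 1.469×10⁻⁵ T.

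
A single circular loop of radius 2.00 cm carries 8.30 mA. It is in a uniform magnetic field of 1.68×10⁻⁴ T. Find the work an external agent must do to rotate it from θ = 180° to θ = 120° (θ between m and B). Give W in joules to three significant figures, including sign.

W ≈ -8.76×10⁻¹⁰ J

Magnetic moment m = IA = Iπa² = (0.00830)·π·(0.0200)² = 1.043×10⁻⁵ A·m².
W_ext = ΔU = −mB cosθ₂ + mB cosθ₁ = mB(cosθ₁ − cosθ₂).
W = (1.043×10⁻⁵)(1.68×10⁻⁴)·(cos180° − cos120°) = (1.752×10⁻⁹)·(-0.5000) = -8.761×10⁻¹⁰ J.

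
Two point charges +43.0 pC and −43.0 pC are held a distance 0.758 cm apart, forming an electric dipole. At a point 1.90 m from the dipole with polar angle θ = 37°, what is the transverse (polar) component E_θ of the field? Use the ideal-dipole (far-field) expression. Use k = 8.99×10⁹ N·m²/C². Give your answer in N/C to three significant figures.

Dipole moment p = qd = (4.30×10⁻¹¹ C)(0.00758 m) = 3.259×10⁻¹³ C·m.
For a dipole, E_θ = (kp sinθ)/r³.
kp/r³ = (8.99×10⁹)(3.259×10⁻¹³)/(1.90)³ = 4.272×10⁻⁴ N/C.
E_θ = 4.272×10⁻⁴·sin37° = 2.571×10⁻⁴ N/C.

E_θ ≈ 2.57×10⁻⁴ N/C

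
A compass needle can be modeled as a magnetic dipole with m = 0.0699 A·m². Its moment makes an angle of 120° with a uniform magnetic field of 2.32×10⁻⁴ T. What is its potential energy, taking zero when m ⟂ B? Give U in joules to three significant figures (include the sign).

U = −m·B = −mB cosθ.
U = −(0.0699)(2.32×10⁻⁴)·cos120° = 8.108×10⁻⁶ J.

U ≈ 8.11×10⁻⁶ J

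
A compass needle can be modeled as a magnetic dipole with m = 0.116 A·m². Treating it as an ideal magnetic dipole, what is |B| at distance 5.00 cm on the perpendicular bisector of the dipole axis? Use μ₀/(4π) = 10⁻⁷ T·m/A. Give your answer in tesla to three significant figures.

B ≈ 9.28×10⁻⁵ T

In the equatorial plane B = (μ₀/4π)·m/r³ (half the axial value).
B = (10⁻⁷)·(0.116) / (0.0500)³ = 9.280×10⁻⁵ T.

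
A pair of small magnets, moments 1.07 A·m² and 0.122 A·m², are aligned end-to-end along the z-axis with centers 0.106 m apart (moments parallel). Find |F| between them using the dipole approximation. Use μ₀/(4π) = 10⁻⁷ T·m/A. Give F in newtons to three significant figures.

On-axis B of dipole 1: B = (μ₀/4π)·2m₁/r³. Force on dipole 2: F = m₂·dB/dr.
dB/dr = −(μ₀/4π)·6m₁/r⁴, so |F| = (μ₀/4π)·6m₁m₂/r⁴.
F = 6(10⁻⁷)(1.07)(0.122)/(0.106)⁴ = 6.204×10⁻⁴ N.

F ≈ 6.20×10⁻⁴ N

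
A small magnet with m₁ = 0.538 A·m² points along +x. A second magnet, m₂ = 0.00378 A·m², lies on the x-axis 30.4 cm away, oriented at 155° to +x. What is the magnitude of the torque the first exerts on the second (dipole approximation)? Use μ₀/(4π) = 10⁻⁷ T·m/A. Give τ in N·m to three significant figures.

τ ≈ 6.12×10⁻⁹ N·m

Dipole B is on the axis of dipole A, so B₁ there is axial: B₁ = (μ₀/4π)·2m₁/r³ along +x.
B₁ = 2(10⁻⁷)(0.538)/(0.304)³ = 3.830×10⁻⁶ T.
τ = m₂ B₁ sinθ.
τ = (0.00378)(3.830×10⁻⁶)·sin155° = 6.118×10⁻⁹ N·m.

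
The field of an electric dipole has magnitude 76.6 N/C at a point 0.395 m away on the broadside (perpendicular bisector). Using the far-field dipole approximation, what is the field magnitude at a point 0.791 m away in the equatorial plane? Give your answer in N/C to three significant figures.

Dipole fields scale as 1/r³ in the far field; the geometry is the same at both points.
E₂ = E₁ · (r₁/r₂)³ = 76.6 · (0.395/0.791)³.
(r₁/r₂)³ = (0.4994)³ = 0.1245.
E₂ ≈ 9.539 N/C.

E ≈ 9.54 N/C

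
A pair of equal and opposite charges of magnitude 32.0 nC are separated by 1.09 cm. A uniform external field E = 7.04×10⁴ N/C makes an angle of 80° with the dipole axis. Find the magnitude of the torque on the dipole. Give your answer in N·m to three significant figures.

Dipole moment p = qd = (3.20×10⁻⁸ C)(0.0109 m) = 3.488×10⁻¹⁰ C·m.
Torque on an electric dipole: τ = pE sinθ.
τ = (3.488×10⁻¹⁰)(7.04×10⁴)·sin80° = 2.418×10⁻⁵ N·m.

τ ≈ 2.42×10⁻⁵ N·m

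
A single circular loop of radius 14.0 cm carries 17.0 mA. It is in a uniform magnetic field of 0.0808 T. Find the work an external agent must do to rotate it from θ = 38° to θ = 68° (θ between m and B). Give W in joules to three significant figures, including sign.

Magnetic moment m = IA = Iπa² = (0.0170)·π·(0.140)² = 0.001047 A·m².
W_ext = ΔU = −mB cosθ₂ + mB cosθ₁ = mB(cosθ₁ − cosθ₂).
W = (0.001047)(0.0808)·(cos38° − cos68°) = (8.460×10⁻⁵)·(+0.4134) = 3.497×10⁻⁵ J.

W ≈ 3.50×10⁻⁵ J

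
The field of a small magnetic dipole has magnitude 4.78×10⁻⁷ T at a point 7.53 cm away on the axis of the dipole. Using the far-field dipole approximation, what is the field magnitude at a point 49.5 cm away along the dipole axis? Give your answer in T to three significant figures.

Dipole fields scale as 1/r³ in the far field; the geometry is the same at both points.
B₂ = B₁ · (r₁/r₂)³ = 4.78×10⁻⁷ · (7.53/49.5)³.
(r₁/r₂)³ = (0.1521)³ = 0.00352.
B₂ ≈ 1.683×10⁻⁹ T.

B ≈ 1.68×10⁻⁹ T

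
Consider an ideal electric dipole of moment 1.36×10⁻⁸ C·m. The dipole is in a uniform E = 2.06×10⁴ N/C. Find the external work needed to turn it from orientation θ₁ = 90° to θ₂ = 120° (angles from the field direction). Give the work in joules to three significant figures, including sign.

W ≈ 1.40×10⁻⁴ J

W_ext = ΔU = U(θ₂) − U(θ₁) = −pE cosθ₂ − (−pE cosθ₁) = pE(cosθ₁ − cosθ₂).
W = (1.36×10⁻⁸)(2.06×10⁴)·(cos90° − cos120°) = (2.802×10⁻⁴)·(+0.5000) = 1.401×10⁻⁴ J.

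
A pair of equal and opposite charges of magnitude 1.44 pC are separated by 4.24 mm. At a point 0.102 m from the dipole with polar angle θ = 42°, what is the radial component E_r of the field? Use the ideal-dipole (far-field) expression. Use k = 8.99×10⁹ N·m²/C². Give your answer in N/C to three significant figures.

Dipole moment p = qd = (1.44×10⁻¹² C)(0.00424 m) = 6.106×10⁻¹⁵ C·m.
For a dipole, E_r = (2kp cosθ)/r³.
kp/r³ = (8.99×10⁹)(6.106×10⁻¹⁵)/(0.102)³ = 0.05173 N/C.
E_r = 2·0.05173·cos42° = 0.07688 N/C.

E_r ≈ 0.0769 N/C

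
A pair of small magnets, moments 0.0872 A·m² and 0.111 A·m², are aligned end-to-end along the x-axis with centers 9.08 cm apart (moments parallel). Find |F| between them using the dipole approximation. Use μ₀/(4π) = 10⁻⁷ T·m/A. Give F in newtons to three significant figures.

On-axis B of dipole 1: B = (μ₀/4π)·2m₁/r³. Force on dipole 2: F = m₂·dB/dr.
dB/dr = −(μ₀/4π)·6m₁/r⁴, so |F| = (μ₀/4π)·6m₁m₂/r⁴.
F = 6(10⁻⁷)(0.0872)(0.111)/(0.0908)⁴ = 8.544×10⁻⁵ N.

F ≈ 8.54×10⁻⁵ N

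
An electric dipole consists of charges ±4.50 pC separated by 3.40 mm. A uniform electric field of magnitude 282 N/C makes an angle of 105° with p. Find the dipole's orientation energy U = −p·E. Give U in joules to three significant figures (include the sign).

U ≈ 1.12×10⁻¹² J

Dipole moment p = qd = (4.50×10⁻¹² C)(0.00340 m) = 1.53×10⁻¹⁴ C·m.
U = −p·E = −pE cosθ.
U = −(1.53×10⁻¹⁴)(282)·cos105° = 1.117×10⁻¹² J.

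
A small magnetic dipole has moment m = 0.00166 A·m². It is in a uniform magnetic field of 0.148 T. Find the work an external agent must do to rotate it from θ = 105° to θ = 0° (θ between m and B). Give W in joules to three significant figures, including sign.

W ≈ -3.09×10⁻⁴ J

W_ext = ΔU = −mB cosθ₂ + mB cosθ₁ = mB(cosθ₁ − cosθ₂).
W = (0.00166)(0.148)·(cos105° − cos0°) = (2.457×10⁻⁴)·(-1.2588) = -3.093×10⁻⁴ J.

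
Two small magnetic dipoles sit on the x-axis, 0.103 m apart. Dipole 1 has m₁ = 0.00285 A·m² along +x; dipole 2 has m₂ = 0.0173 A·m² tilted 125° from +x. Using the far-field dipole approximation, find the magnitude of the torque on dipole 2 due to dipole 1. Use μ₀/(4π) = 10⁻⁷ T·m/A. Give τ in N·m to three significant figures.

Dipole B is on the axis of dipole A, so B₁ there is axial: B₁ = (μ₀/4π)·2m₁/r³ along +x.
B₁ = 2(10⁻⁷)(0.00285)/(0.103)³ = 5.216×10⁻⁷ T.
τ = m₂ B₁ sinθ.
τ = (0.0173)(5.216×10⁻⁷)·sin125° = 7.392×10⁻⁹ N·m.

τ ≈ 7.39×10⁻⁹ N·m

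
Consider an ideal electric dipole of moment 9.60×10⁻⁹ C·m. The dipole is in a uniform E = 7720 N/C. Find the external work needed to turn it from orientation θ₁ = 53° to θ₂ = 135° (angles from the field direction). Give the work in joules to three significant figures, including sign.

W ≈ 9.70×10⁻⁵ J

W_ext = ΔU = U(θ₂) − U(θ₁) = −pE cosθ₂ − (−pE cosθ₁) = pE(cosθ₁ − cosθ₂).
W = (9.60×10⁻⁹)(7720)·(cos53° − cos135°) = (7.411×10⁻⁵)·(+1.3089) = 9.701×10⁻⁵ J.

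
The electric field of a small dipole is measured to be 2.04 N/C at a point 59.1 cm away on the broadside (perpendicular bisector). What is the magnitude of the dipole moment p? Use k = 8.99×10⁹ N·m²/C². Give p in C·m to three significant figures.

In the equatorial plane E = kp/r³, so p = Er³/(k).
p = (2.04)·(0.591)³ / (8.99×10⁹) = 4.684×10⁻¹¹ C·m.

p ≈ 4.68×10⁻¹¹ C·m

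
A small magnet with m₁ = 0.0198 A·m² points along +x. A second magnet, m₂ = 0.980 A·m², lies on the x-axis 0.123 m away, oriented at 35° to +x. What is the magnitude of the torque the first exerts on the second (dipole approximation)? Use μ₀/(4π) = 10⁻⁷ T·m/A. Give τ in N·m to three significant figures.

τ ≈ 1.20×10⁻⁶ N·m

Dipole B is on the axis of dipole A, so B₁ there is axial: B₁ = (μ₀/4π)·2m₁/r³ along +x.
B₁ = 2(10⁻⁷)(0.0198)/(0.123)³ = 2.128×10⁻⁶ T.
τ = m₂ B₁ sinθ.
τ = (0.980)(2.128×10⁻⁶)·sin35° = 1.196×10⁻⁶ N·m.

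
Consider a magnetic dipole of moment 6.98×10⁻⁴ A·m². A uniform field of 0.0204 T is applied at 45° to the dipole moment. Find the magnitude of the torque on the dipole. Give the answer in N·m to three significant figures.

Torque on a magnetic dipole: τ = mB sinθ.
τ = (6.98×10⁻⁴)(0.0204)·sin45° = 1.007×10⁻⁵ N·m.

τ ≈ 1.01×10⁻⁵ N·m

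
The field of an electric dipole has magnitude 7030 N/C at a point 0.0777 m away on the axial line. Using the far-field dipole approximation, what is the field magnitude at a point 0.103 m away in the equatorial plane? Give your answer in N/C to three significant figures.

E ≈ 1510 N/C

Dipole fields scale as 1/r³ in the far field.
The axial field is twice the equatorial field at the same r, so the geometry factor is 1/2.
E₂ = E₁ · (1/2) · (r₁/r₂)³ = 7030 · 0.5 · (0.0777/0.103)³.
(r₁/r₂)³ = (0.7544)³ = 0.4293.
E₂ ≈ 1509 N/C.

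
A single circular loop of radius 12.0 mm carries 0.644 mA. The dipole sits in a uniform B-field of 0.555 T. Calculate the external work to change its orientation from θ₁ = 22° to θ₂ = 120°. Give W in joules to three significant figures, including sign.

W ≈ 2.31×10⁻⁷ J

Magnetic moment m = IA = Iπa² = (6.44×10⁻⁴)·π·(0.0120)² = 2.913×10⁻⁷ A·m².
W_ext = ΔU = −mB cosθ₂ + mB cosθ₁ = mB(cosθ₁ − cosθ₂).
W = (2.913×10⁻⁷)(0.555)·(cos22° − cos120°) = (1.617×10⁻⁷)·(+1.4272) = 2.307×10⁻⁷ J.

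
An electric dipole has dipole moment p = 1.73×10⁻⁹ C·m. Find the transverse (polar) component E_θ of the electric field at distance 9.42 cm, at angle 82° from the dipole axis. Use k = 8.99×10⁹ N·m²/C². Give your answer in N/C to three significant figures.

E_θ ≈ 1.84×10⁴ N/C

For a dipole, E_θ = (kp sinθ)/r³.
kp/r³ = (8.99×10⁹)(1.73×10⁻⁹)/(0.0942)³ = 1.861×10⁴ N/C.
E_θ = 1.861×10⁴·sin82° = 1.842×10⁴ N/C.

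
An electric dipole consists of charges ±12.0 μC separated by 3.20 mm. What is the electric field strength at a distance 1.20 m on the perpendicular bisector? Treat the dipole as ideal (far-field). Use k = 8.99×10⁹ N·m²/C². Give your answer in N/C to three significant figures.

E ≈ 200 N/C

Dipole moment p = qd = (1.20×10⁻⁵ C)(0.00320 m) = 3.84×10⁻⁸ C·m.
In the equatorial plane E = kp/r³.
E = (8.99×10⁹)(3.84×10⁻⁸) / (1.20)³ = 199.8 N/C.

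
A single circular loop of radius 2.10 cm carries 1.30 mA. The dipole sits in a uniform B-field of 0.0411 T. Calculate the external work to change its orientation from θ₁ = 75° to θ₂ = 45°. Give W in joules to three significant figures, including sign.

Magnetic moment m = IA = Iπa² = (0.00130)·π·(0.0210)² = 1.801×10⁻⁶ A·m².
W_ext = ΔU = −mB cosθ₂ + mB cosθ₁ = mB(cosθ₁ − cosθ₂).
W = (1.801×10⁻⁶)(0.0411)·(cos75° − cos45°) = (7.402×10⁻⁸)·(-0.4483) = -3.318×10⁻⁸ J.

W ≈ -3.32×10⁻⁸ J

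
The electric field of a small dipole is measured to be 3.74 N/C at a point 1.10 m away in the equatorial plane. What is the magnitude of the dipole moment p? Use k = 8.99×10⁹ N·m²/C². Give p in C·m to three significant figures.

p ≈ 5.54×10⁻¹⁰ C·m

In the equatorial plane E = kp/r³, so p = Er³/(k).
p = (3.74)·(1.10)³ / (8.99×10⁹) = 5.537×10⁻¹⁰ C·m.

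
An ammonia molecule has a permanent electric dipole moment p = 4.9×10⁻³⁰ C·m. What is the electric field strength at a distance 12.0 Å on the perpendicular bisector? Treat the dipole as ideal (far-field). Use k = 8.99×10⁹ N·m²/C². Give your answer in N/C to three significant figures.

E ≈ 2.55×10⁷ N/C

In the equatorial plane E = kp/r³.
E = (8.99×10⁹)(4.90×10⁻³⁰) / (1.20×10⁻⁹)³ = 2.549×10⁷ N/C.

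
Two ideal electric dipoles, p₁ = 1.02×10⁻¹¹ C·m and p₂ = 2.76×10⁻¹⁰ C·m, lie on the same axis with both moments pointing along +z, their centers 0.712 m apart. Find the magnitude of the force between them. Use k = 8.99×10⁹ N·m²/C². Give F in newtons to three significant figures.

F ≈ 5.91×10⁻¹⁰ N

On-axis field of dipole 1 at distance r: E = 2kp₁/r³. Force on dipole 2 is F = p₂·dE/dr (gradient along axis).
dE/dr = −6kp₁/r⁴, so |F| = 6kp₁p₂/r⁴ (attractive for aligned moments).
F = 6(8.99×10⁹)(1.02×10⁻¹¹)(2.76×10⁻¹⁰)/(0.712)⁴ = 5.909×10⁻¹⁰ N.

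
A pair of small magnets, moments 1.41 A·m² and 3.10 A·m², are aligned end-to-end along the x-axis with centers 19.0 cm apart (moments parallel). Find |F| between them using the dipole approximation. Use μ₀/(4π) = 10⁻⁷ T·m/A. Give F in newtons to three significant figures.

F ≈ 0.00201 N

On-axis B of dipole 1: B = (μ₀/4π)·2m₁/r³. Force on dipole 2: F = m₂·dB/dr.
dB/dr = −(μ₀/4π)·6m₁/r⁴, so |F| = (μ₀/4π)·6m₁m₂/r⁴.
F = 6(10⁻⁷)(1.41)(3.10)/(0.190)⁴ = 0.002012 N.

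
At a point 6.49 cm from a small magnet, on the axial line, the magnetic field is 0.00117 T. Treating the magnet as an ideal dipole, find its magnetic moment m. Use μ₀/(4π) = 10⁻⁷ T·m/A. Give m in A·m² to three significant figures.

m ≈ 1.60 A·m²

On axis B = (μ₀/4π)·2m/r³, so m = Br³·4π/(μ₀·2).
m = (0.00117)·(0.0649)³ / (2·10⁻⁷) = 1.599 A·m².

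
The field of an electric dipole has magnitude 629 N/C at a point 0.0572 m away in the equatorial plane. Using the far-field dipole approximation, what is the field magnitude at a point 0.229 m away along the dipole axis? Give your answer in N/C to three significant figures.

E ≈ 19.6 N/C

Dipole fields scale as 1/r³ in the far field.
The axial field is twice the equatorial field at the same r, so the geometry factor is 2/1.
E₂ = E₁ · (2/1) · (r₁/r₂)³ = 629 · 2 · (0.0572/0.229)³.
(r₁/r₂)³ = (0.2498)³ = 0.01558.
E₂ ≈ 19.60 N/C.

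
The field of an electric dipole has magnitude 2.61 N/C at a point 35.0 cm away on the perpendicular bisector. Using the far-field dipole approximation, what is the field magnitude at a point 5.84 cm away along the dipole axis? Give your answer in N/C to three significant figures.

Dipole fields scale as 1/r³ in the far field.
The axial field is twice the equatorial field at the same r, so the geometry factor is 2/1.
E₂ = E₁ · (2/1) · (r₁/r₂)³ = 2.61 · 2 · (35.0/5.84)³.
(r₁/r₂)³ = (5.993)³ = 215.3.
E₂ ≈ 1124 N/C.

E ≈ 1120 N/C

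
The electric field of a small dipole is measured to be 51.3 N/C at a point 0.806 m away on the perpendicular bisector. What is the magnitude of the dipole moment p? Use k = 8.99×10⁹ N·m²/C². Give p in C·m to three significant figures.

In the equatorial plane E = kp/r³, so p = Er³/(k).
p = (51.3)·(0.806)³ / (8.99×10⁹) = 2.988×10⁻⁹ C·m.

p ≈ 2.99×10⁻⁹ C·m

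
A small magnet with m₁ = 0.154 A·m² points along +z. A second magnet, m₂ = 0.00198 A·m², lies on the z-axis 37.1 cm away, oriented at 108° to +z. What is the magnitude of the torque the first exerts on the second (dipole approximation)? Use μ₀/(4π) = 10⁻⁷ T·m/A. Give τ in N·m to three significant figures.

τ ≈ 1.14×10⁻⁹ N·m

Dipole B is on the axis of dipole A, so B₁ there is axial: B₁ = (μ₀/4π)·2m₁/r³ along +z.
B₁ = 2(10⁻⁷)(0.154)/(0.371)³ = 6.032×10⁻⁷ T.
τ = m₂ B₁ sinθ.
τ = (0.00198)(6.032×10⁻⁷)·sin108° = 1.136×10⁻⁹ N·m.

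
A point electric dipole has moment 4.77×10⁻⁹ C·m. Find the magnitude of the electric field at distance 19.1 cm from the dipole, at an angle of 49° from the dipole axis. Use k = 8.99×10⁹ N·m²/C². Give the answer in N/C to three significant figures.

At angle θ the dipole field magnitude is E = (kp/r³)·√(1 + 3cos²θ).
kp/r³ = (8.99×10⁹)(4.77×10⁻⁹) / (0.191)³ = 6154 N/C.
√(1 + 3cos²49°) = √(1 + 3·0.4304) = √2.2912 ≈ 1.5137.
E ≈ 6154 × 1.514 = 9316 N/C.

E ≈ 9320 N/C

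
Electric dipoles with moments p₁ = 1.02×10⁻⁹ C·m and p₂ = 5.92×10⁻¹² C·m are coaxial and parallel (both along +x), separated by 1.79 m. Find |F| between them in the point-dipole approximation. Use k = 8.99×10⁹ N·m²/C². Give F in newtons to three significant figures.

On-axis field of dipole 1 at distance r: E = 2kp₁/r³. Force on dipole 2 is F = p₂·dE/dr (gradient along axis).
dE/dr = −6kp₁/r⁴, so |F| = 6kp₁p₂/r⁴ (attractive for aligned moments).
F = 6(8.99×10⁹)(1.02×10⁻⁹)(5.92×10⁻¹²)/(1.79)⁴ = 3.173×10⁻¹¹ N.

F ≈ 3.17×10⁻¹¹ N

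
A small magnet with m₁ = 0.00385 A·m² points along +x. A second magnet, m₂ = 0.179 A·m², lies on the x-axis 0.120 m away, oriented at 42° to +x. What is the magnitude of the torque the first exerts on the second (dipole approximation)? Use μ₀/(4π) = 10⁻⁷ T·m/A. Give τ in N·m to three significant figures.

Dipole B is on the axis of dipole A, so B₁ there is axial: B₁ = (μ₀/4π)·2m₁/r³ along +x.
B₁ = 2(10⁻⁷)(0.00385)/(0.120)³ = 4.456×10⁻⁷ T.
τ = m₂ B₁ sinθ.
τ = (0.179)(4.456×10⁻⁷)·sin42° = 5.337×10⁻⁸ N·m.

τ ≈ 5.34×10⁻⁸ N·m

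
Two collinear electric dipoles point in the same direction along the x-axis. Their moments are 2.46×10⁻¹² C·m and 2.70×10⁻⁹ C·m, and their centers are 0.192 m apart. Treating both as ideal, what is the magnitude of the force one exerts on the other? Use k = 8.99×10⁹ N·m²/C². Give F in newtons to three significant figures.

F ≈ 2.64×10⁻⁷ N

On-axis field of dipole 1 at distance r: E = 2kp₁/r³. Force on dipole 2 is F = p₂·dE/dr (gradient along axis).
dE/dr = −6kp₁/r⁴, so |F| = 6kp₁p₂/r⁴ (attractive for aligned moments).
F = 6(8.99×10⁹)(2.46×10⁻¹²)(2.70×10⁻⁹)/(0.192)⁴ = 2.636×10⁻⁷ N.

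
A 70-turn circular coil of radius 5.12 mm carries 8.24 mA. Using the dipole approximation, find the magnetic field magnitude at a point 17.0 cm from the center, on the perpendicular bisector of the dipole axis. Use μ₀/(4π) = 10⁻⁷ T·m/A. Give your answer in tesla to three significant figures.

m = NIA = NIπa² = 70·(0.00824)·π·(0.00512)² = 4.75×10⁻⁵ A·m².
In the equatorial plane B = (μ₀/4π)·m/r³ (half the axial value).
B = (10⁻⁷)·(4.75×10⁻⁵) / (0.170)³ = 9.668×10⁻¹⁰ T.

B ≈ 9.67×10⁻¹⁰ T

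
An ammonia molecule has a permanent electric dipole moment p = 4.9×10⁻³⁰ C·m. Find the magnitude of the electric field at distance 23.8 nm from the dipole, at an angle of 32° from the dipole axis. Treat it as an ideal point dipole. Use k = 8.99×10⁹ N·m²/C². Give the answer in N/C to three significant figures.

E ≈ 5810 N/C

At angle θ the dipole field magnitude is E = (kp/r³)·√(1 + 3cos²θ).
kp/r³ = (8.99×10⁹)(4.90×10⁻³⁰) / (2.38×10⁻⁸)³ = 3268 N/C.
√(1 + 3cos²32°) = √(1 + 3·0.7192) = √3.1576 ≈ 1.7770.
E ≈ 3268 × 1.777 = 5806 N/C.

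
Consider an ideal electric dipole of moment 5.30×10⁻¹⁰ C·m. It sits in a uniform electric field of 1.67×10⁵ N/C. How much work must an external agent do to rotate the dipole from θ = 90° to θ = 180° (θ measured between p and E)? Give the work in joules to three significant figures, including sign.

W_ext = ΔU = U(θ₂) − U(θ₁) = −pE cosθ₂ − (−pE cosθ₁) = pE(cosθ₁ − cosθ₂).
W = (5.30×10⁻¹⁰)(1.67×10⁵)·(cos90° − cos180°) = (8.851×10⁻⁵)·(+1.0000) = 8.851×10⁻⁵ J.

W ≈ 8.85×10⁻⁵ J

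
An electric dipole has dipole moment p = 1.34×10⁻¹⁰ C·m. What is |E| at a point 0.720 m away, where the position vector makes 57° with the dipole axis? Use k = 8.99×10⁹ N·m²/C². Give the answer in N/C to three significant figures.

E ≈ 4.44 N/C

At angle θ the dipole field magnitude is E = (kp/r³)·√(1 + 3cos²θ).
kp/r³ = (8.99×10⁹)(1.34×10⁻¹⁰) / (0.720)³ = 3.228 N/C.
√(1 + 3cos²57°) = √(1 + 3·0.2966) = √1.8899 ≈ 1.3747.
E ≈ 3.228 × 1.375 = 4.437 N/C.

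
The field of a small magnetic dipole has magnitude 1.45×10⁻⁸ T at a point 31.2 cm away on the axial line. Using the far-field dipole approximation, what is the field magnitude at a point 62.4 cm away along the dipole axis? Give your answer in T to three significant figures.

B ≈ 1.81×10⁻⁹ T

Dipole fields scale as 1/r³ in the far field; the geometry is the same at both points.
B₂ = B₁ · (r₁/r₂)³ = 1.45×10⁻⁸ · (31.2/62.4)³.
(r₁/r₂)³ = (0.5)³ = 0.125.
B₂ ≈ 1.812×10⁻⁹ T.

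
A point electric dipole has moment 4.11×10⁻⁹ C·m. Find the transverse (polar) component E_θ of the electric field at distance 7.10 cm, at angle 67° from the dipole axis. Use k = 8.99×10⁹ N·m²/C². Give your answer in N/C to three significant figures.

For a dipole, E_θ = (kp sinθ)/r³.
kp/r³ = (8.99×10⁹)(4.11×10⁻⁹)/(0.0710)³ = 1.032×10⁵ N/C.
E_θ = 1.032×10⁵·sin67° = 9.503×10⁴ N/C.

E_θ ≈ 9.50×10⁴ N/C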